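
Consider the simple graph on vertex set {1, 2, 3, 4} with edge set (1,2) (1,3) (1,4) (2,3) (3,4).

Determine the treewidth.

2

A width-2 tree decomposition is:
Bags: B1 = {1, 3, 4}  B2 = {1, 2, 3}
Tree: B1–B2
Each bag holds 3 vertices, so the decomposition has width 2, which upper-bounds the treewidth. Conversely, {1, 2, 3} is a clique of size 3, and the vertices of any clique must share a bag in every tree decomposition; so some bag has ≥ 3 vertices and tw(G) ≥ 2. Combining the bounds, tw(G) = 2.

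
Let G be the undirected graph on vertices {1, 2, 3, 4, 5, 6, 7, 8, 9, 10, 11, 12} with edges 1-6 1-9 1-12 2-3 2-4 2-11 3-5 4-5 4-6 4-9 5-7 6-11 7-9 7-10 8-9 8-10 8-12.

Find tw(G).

A width-3 tree decomposition is:
Bags: B1 = {2, 3, 6, 11}  B2 = {2, 3, 4, 6}  B3 = {3, 4, 5, 6}  B4 = {1, 4, 5, 6}  B5 = {1, 4, 5, 9}  B6 = {1, 5, 7, 9}  B7 = {1, 7, 9, 12}  B8 = {7, 8, 9, 12}  B9 = {7, 8, 10, 12}
Tree: B1–B2, B2–B3, B3–B4, B4–B5, B5–B6, B6–B7, B7–B8, B8–B9
Each bag holds 4 vertices, so the decomposition has width 3, which upper-bounds the treewidth. For the lower bound: the 4 vertex sets {2,3,11}, {6}, {4}, {1,5,7,9} are disjoint, each induces a connected subgraph, and every pair is joined by at least one edge of G. Contracting each set to a single vertex therefore yields K_{4} as a minor, and since treewidth is minor-monotone, tw(G) ≥ tw(K_{4}) = 3. Combining the bounds, tw(G) = 3.

3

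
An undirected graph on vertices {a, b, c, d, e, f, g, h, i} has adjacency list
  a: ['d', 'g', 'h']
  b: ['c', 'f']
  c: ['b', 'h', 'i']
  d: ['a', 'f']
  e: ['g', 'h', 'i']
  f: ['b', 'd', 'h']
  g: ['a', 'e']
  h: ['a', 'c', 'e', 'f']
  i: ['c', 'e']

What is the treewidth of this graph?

3

A width-3 tree decomposition is:
Bags: B1 = {b, c, f, i}  B2 = {c, f, h, i}  B3 = {e, f, h, i}  B4 = {d, e, f, h}  B5 = {a, d, e, h}  B6 = {a, d, e, g}
Tree: B1–B2, B2–B3, B3–B4, B4–B5, B5–B6
The largest bag has 4 vertices, giving width 3; this decomposition certifies tw(G) ≤ 3. For the lower bound: the 4 vertex sets {b,c,i}, {f}, {h}, {a,d,e,g} are disjoint, each induces a connected subgraph, and every pair is joined by at least one edge of G. Contracting each set to a single vertex therefore yields K_{4} as a minor, and since treewidth is minor-monotone, tw(G) ≥ tw(K_{4}) = 3. Combining the bounds, tw(G) = 3.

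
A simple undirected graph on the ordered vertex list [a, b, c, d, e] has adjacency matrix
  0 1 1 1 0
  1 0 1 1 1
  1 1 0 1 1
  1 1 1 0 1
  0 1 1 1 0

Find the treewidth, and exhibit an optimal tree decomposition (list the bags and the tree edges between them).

Treewidth 3.
Bags: B1 = {b, c, d, e}  B2 = {a, b, c, d}
Tree: B1–B2

Every bag has size at most 4, so the width is 4 − 1 = 3 and tw(G) ≤ 3. On the other hand G contains the 4-clique {b, c, d, e}. A clique must lie in a single bag of any decomposition, so no decomposition can have width below 3. Combining the bounds, tw(G) = 3.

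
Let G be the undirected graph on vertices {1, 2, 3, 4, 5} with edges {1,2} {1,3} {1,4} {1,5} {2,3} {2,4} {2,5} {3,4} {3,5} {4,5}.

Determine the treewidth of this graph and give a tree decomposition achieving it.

Treewidth 4.
One such decomposition:
Bags: B1 = {1, 2, 3, 4, 5}
Tree: (single bag)

A single bag containing all 5 vertices is trivially a valid decomposition of width 4. For the lower bound, the 5 vertices {1, 2, 3, 4, 5} are pairwise adjacent, and any tree decomposition puts a clique entirely inside one bag — forcing width ≥ 4. Therefore the treewidth is 4.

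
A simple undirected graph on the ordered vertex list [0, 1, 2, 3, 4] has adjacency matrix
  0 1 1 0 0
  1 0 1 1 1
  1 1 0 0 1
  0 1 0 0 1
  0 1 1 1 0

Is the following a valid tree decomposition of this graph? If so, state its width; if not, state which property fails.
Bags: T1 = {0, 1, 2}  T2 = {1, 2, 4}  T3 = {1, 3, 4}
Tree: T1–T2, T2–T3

Every vertex of G appears in some bag (union = {0, 1, 2, 3, 4}); every edge is covered by a bag; and for each vertex v the set of bags containing v is connected in the bag tree. The decomposition is therefore valid. The largest bag has 3 vertices, so the width is 2.

Yes; width 2.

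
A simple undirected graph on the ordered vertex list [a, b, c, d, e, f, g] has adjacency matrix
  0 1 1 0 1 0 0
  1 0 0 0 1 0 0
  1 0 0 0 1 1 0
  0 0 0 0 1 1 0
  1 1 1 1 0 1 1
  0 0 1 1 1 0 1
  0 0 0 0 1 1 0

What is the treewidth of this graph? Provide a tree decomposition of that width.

Treewidth 2.
Bags: B1 = {c, e, f}  B2 = {a, c, e}  B3 = {a, b, e}  B4 = {e, f, g}  B5 = {d, e, f}
Tree: B1–B2, B2–B3, B1–B4, B4–B5

Each bag holds 3 vertices, so the decomposition has width 2, which upper-bounds the treewidth. On the other hand G contains the 3-clique {a, c, e}. A clique must lie in a single bag of any decomposition, so no decomposition can have width below 2. Combining the bounds, tw(G) = 2.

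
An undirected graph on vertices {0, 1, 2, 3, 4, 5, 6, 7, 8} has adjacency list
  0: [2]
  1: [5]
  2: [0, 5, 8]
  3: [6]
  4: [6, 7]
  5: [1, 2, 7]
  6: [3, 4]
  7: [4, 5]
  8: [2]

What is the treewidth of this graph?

1

A width-1 tree decomposition is:
Bags: B1 = {5, 7}  B2 = {4, 7}  B3 = {2, 5}  B4 = {2, 8}  B5 = {4, 6}  B6 = {3, 6}  B7 = {1, 5}  B8 = {0, 2}
Tree: B1–B2, B1–B3, B3–B4, B2–B5, B5–B6, B3–B7, B3–B8
The largest bag has 2 vertices, giving width 1; this decomposition certifies tw(G) ≤ 1. Since G has at least one edge (e.g. 5–7), it is not an edgeless graph, so tw(G) ≥ 1. Combining the bounds, tw(G) = 1.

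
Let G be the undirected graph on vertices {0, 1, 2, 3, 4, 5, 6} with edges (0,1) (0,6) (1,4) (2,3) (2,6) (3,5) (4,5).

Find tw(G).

A width-2 tree decomposition is:
Bags: B1 = {2, 3, 6}  B2 = {0, 3, 6}  B3 = {0, 1, 3}  B4 = {1, 3, 4}  B5 = {3, 4, 5}
Tree: B1–B2, B2–B3, B3–B4, B4–B5
Each bag holds 3 vertices, so the decomposition has width 2, which upper-bounds the treewidth. Since 3–2–6–0–1–4–5–3 is a cycle in G, G is not acyclic. Forests are exactly the graphs of treewidth ≤ 1, so tw(G) ≥ 2. Hence tw(G) = 2 exactly.

2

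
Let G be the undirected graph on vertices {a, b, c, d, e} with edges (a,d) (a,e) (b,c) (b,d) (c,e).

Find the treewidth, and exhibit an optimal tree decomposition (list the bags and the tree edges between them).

Every bag has size at most 3, so the width is 3 − 1 = 2 and tw(G) ≤ 2. For the lower bound, G contains the cycle e–c–b–d–a–e, so G is not a forest; only forests have treewidth ≤ 1, hence tw(G) ≥ 2. The upper and lower bounds meet at 2, so that is the treewidth.

Treewidth 2.
Bags: B1 = {b, c, e}  B2 = {b, d, e}  B3 = {a, d, e}
Tree: B1–B2, B2–B3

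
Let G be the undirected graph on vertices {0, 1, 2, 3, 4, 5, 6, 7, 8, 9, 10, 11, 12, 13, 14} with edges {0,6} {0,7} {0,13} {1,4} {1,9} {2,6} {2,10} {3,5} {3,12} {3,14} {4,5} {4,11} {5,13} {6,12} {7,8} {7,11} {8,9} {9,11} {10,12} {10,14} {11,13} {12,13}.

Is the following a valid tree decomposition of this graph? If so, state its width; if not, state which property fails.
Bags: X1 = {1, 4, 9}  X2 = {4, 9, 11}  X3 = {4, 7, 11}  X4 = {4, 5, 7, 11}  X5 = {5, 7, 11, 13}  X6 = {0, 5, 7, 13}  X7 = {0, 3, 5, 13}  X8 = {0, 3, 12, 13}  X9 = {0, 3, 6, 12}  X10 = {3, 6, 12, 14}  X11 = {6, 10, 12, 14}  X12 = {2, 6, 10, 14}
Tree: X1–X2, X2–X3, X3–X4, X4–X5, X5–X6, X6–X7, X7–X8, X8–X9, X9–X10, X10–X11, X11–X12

No — vertex 8 appears in no bag.

A tree decomposition must satisfy three properties: every vertex lies in some bag; for every edge, both endpoints lie together in some bag; and for every vertex, the bags containing it form a connected subtree. Here vertex 8 appears in no bag, so the decomposition is invalid.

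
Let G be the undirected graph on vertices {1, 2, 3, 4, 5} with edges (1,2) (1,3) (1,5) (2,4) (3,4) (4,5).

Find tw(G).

2

A width-2 tree decomposition is:
Bags: B1 = {1, 4, 5}  B2 = {1, 3, 4}  B3 = {1, 2, 4}
Tree: B1–B2, B2–B3
Each bag holds 3 vertices, so the decomposition has width 2, which upper-bounds the treewidth. For the lower bound, G contains the cycle 1–5–4–3–1, so G is not a forest; only forests have treewidth ≤ 1, hence tw(G) ≥ 2. Combining the bounds, tw(G) = 2.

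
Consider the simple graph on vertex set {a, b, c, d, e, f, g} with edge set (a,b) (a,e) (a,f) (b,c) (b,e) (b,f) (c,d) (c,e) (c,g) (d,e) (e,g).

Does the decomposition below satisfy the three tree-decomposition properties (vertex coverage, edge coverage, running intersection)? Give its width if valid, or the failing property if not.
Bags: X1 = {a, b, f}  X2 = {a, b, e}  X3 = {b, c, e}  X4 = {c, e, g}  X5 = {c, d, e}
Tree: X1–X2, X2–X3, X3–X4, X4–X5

Vertex coverage: the bags together contain {a, b, c, d, e, f, g}, the full vertex set. Edge coverage: each edge of G has both endpoints in at least one bag. Running intersection: for every vertex, the bags containing it form a connected subtree. All three properties hold, so this is a valid tree decomposition of width max|bag| − 1 = 2, and hence tw(G) ≤ 2.

Yes; width 2.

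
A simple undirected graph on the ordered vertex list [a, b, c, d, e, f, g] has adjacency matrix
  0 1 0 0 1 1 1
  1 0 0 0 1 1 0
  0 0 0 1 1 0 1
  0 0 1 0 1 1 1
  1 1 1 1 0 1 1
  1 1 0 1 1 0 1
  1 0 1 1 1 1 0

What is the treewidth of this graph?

A width-3 tree decomposition is:
Bags: B1 = {a, b, e, f}  B2 = {a, e, f, g}  B3 = {d, e, f, g}  B4 = {c, d, e, g}
Tree: B1–B2, B2–B3, B3–B4
The largest bag has 4 vertices, giving width 3; this decomposition certifies tw(G) ≤ 3. On the other hand G contains the 4-clique {c, d, e, g}. A clique must lie in a single bag of any decomposition, so no decomposition can have width below 3. The upper and lower bounds meet at 3, so that is the treewidth.

3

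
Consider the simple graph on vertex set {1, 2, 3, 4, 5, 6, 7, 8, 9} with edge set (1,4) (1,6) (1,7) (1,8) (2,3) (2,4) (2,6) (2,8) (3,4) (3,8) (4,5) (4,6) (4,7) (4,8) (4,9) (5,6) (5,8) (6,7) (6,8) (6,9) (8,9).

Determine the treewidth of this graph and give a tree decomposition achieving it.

Treewidth 3.
Bags: B1 = {4, 6, 8, 9}  B2 = {2, 4, 6, 8}  B3 = {4, 5, 6, 8}  B4 = {1, 4, 6, 8}  B5 = {2, 3, 4, 8}  B6 = {1, 4, 6, 7}
Tree: B1–B2, B1–B3, B1–B4, B2–B5, B4–B6

The largest bag has 4 vertices, giving width 3; this decomposition certifies tw(G) ≤ 3. On the other hand G contains the 4-clique {2, 3, 4, 8}. A clique must lie in a single bag of any decomposition, so no decomposition can have width below 3. Combining the bounds, tw(G) = 3.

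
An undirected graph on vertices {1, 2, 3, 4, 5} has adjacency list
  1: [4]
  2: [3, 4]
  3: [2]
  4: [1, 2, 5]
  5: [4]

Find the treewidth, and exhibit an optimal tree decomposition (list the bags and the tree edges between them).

Treewidth 1.
Bags: B1 = {4, 5}  B2 = {2, 4}  B3 = {1, 4}  B4 = {2, 3}
Tree: B1–B2, B1–B3, B2–B4

Every bag has size at most 2, so the width is 2 − 1 = 1 and tw(G) ≤ 1. Any graph with an edge has treewidth ≥ 1, and G has the edge 5–4. Combining the bounds, tw(G) = 1.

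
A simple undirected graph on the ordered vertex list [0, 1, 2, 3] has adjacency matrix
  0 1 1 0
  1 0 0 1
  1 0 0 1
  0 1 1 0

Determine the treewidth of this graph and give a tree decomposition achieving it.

Each bag holds 3 vertices, so the decomposition has width 2, which upper-bounds the treewidth. For the lower bound, G contains the cycle 3–1–0–2–3, so G is not a forest; only forests have treewidth ≤ 1, hence tw(G) ≥ 2. Therefore the treewidth is 2.

Treewidth 2.
One optimal decomposition is:
Bags: B1 = {0, 1, 3}  B2 = {0, 2, 3}
Tree: B1–B2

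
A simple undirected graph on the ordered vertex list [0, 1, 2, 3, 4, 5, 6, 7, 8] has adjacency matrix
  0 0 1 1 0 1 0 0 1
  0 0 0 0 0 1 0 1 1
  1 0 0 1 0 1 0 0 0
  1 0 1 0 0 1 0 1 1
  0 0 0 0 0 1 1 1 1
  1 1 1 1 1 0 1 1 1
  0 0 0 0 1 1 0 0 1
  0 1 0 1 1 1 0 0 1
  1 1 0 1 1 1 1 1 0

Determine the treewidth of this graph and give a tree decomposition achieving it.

Each bag holds 4 vertices, so the decomposition has width 3, which upper-bounds the treewidth. On the other hand G contains the 4-clique {0, 3, 5, 8}. A clique must lie in a single bag of any decomposition, so no decomposition can have width below 3. Hence tw(G) = 3 exactly.

Treewidth 3.
One such decomposition:
Bags: B1 = {4, 5, 7, 8}  B2 = {1, 5, 7, 8}  B3 = {3, 5, 7, 8}  B4 = {0, 3, 5, 8}  B5 = {0, 2, 3, 5}  B6 = {4, 5, 6, 8}
Tree: B1–B2, B2–B3, B3–B4, B4–B5, B1–B6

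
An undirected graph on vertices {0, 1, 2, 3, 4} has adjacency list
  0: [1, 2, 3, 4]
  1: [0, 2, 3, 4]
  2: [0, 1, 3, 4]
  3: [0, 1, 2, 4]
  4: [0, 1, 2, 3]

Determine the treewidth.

A width-4 tree decomposition is:
Bags: B1 = {0, 1, 2, 3, 4}
Tree: (single bag)
With just one bag of size 5, the width is 5 − 1 = 4, so tw(G) ≤ 4. On the other hand G contains the 5-clique {0, 1, 2, 3, 4}. A clique must lie in a single bag of any decomposition, so no decomposition can have width below 4. The upper and lower bounds meet at 4, so that is the treewidth.

4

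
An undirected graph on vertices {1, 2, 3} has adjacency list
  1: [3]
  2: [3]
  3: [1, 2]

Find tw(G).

1

A width-1 tree decomposition is:
Bags: B1 = {2, 3}  B2 = {1, 3}
Tree: B1–B2
The largest bag has 2 vertices, giving width 1; this decomposition certifies tw(G) ≤ 1. Since G has at least one edge (e.g. 3–2), it is not an edgeless graph, so tw(G) ≥ 1. Hence tw(G) = 1 exactly.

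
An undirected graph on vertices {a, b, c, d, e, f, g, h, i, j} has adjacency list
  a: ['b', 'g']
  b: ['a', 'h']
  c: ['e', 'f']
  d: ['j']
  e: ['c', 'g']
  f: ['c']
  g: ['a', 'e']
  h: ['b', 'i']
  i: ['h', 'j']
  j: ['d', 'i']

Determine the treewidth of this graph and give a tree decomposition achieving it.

Treewidth 1.
One optimal decomposition is:
Bags: B1 = {d, j}  B2 = {i, j}  B3 = {h, i}  B4 = {b, h}  B5 = {a, b}  B6 = {a, g}  B7 = {e, g}  B8 = {c, e}  B9 = {c, f}
Tree: B1–B2, B2–B3, B3–B4, B4–B5, B5–B6, B6–B7, B7–B8, B8–B9

The largest bag has 2 vertices, giving width 1; this decomposition certifies tw(G) ≤ 1. Any graph with an edge has treewidth ≥ 1, and G has the edge d–j. The upper and lower bounds meet at 1, so that is the treewidth.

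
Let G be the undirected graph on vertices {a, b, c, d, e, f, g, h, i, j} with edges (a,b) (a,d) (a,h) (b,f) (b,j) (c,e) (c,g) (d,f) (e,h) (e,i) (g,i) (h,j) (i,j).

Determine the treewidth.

2

A width-2 tree decomposition is:
Bags: B1 = {b, d, f}  B2 = {a, b, d}  B3 = {a, b, j}  B4 = {a, h, j}  B5 = {h, i, j}  B6 = {e, h, i}  B7 = {e, g, i}  B8 = {c, e, g}
Tree: B1–B2, B2–B3, B3–B4, B4–B5, B5–B6, B6–B7, B7–B8
Every bag has size at most 3, so the width is 3 − 1 = 2 and tw(G) ≤ 2. For the lower bound, G contains the cycle f–d–a–b–f, so G is not a forest; only forests have treewidth ≤ 1, hence tw(G) ≥ 2. The upper and lower bounds meet at 2, so that is the treewidth.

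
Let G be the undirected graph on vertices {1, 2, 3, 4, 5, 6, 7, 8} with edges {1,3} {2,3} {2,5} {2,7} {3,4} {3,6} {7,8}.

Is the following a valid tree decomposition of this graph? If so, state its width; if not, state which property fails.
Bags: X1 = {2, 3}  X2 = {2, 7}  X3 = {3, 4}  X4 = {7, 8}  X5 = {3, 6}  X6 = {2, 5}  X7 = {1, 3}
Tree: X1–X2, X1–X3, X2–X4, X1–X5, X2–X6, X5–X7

Checking the three conditions: (i) the bags cover all of {1, 2, 3, 4, 5, 6, 7, 8}; (ii) for each edge, some bag contains both endpoints; (iii) the bags containing any fixed vertex form a subtree. All hold, so the decomposition is valid with width 2 − 1 = 1.

Yes; width 1.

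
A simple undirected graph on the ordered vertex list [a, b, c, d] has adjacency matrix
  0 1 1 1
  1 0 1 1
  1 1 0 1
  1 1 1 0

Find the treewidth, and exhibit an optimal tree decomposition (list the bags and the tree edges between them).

A single bag containing all 4 vertices is trivially a valid decomposition of width 3. On the other hand G contains the 4-clique {a, b, c, d}. A clique must lie in a single bag of any decomposition, so no decomposition can have width below 3. Therefore the treewidth is 3.

Treewidth 3.
Bags: B1 = {a, b, c, d}
Tree: (single bag)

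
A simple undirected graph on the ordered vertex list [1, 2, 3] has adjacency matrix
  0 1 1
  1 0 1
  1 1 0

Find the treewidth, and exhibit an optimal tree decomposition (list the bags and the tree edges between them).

A single bag containing all 3 vertices is trivially a valid decomposition of width 2. On the other hand G contains the 3-clique {1, 2, 3}. A clique must lie in a single bag of any decomposition, so no decomposition can have width below 2. Hence tw(G) = 2 exactly.

Treewidth 2.
Bags: B1 = {1, 2, 3}
Tree: (single bag)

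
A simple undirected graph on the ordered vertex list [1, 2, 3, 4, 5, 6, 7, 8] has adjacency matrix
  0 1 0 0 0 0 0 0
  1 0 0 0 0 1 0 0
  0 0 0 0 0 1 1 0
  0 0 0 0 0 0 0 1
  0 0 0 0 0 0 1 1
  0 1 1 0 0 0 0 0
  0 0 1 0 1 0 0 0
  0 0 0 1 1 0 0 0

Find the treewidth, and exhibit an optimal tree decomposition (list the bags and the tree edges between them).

Each bag holds 2 vertices, so the decomposition has width 1, which upper-bounds the treewidth. Since G has at least one edge (e.g. 1–2), it is not an edgeless graph, so tw(G) ≥ 1. The upper and lower bounds meet at 1, so that is the treewidth.

Treewidth 1.
One optimal decomposition is:
Bags: B1 = {1, 2}  B2 = {2, 6}  B3 = {3, 6}  B4 = {3, 7}  B5 = {5, 7}  B6 = {5, 8}  B7 = {4, 8}
Tree: B1–B2, B2–B3, B3–B4, B4–B5, B5–B6, B6–B7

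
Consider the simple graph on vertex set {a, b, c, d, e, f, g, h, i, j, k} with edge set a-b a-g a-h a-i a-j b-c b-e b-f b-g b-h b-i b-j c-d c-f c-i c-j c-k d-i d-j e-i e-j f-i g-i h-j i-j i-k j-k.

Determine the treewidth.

A width-3 tree decomposition is:
Bags: B1 = {a, b, i, j}  B2 = {b, c, i, j}  B3 = {a, b, h, j}  B4 = {b, e, i, j}  B5 = {b, c, f, i}  B6 = {a, b, g, i}  B7 = {c, i, j, k}  B8 = {c, d, i, j}
Tree: B1–B2, B1–B3, B1–B4, B2–B5, B1–B6, B2–B7, B7–B8
Every bag has size at most 4, so the width is 4 − 1 = 3 and tw(G) ≤ 3. For the lower bound, the 4 vertices {a, b, h, j} are pairwise adjacent, and any tree decomposition puts a clique entirely inside one bag — forcing width ≥ 3. Combining the bounds, tw(G) = 3.

3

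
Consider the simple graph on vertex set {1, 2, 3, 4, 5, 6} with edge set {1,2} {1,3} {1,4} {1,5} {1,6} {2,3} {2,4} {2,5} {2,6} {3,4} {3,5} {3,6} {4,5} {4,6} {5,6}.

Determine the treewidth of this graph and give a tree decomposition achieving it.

A single bag containing all 6 vertices is trivially a valid decomposition of width 5. On the other hand G contains the 6-clique {1, 2, 3, 4, 5, 6}. A clique must lie in a single bag of any decomposition, so no decomposition can have width below 5. Combining the bounds, tw(G) = 5.

Treewidth 5.
Bags: B1 = {1, 2, 3, 4, 5, 6}
Tree: (single bag)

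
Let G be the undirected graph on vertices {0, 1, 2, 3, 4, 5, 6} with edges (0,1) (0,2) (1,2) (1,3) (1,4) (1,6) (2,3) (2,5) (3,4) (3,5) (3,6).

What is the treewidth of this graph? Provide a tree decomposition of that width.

The largest bag has 3 vertices, giving width 2; this decomposition certifies tw(G) ≤ 2. Conversely, {0, 1, 2} is a clique of size 3, and the vertices of any clique must share a bag in every tree decomposition; so some bag has ≥ 3 vertices and tw(G) ≥ 2. Therefore the treewidth is 2.

Treewidth 2.
One such decomposition:
Bags: B1 = {1, 2, 3}  B2 = {2, 3, 5}  B3 = {1, 3, 4}  B4 = {0, 1, 2}  B5 = {1, 3, 6}
Tree: B1–B2, B1–B3, B1–B4, B1–B5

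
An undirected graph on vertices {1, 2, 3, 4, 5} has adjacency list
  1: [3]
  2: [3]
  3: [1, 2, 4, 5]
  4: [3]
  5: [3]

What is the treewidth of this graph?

1

A width-1 tree decomposition is:
Bags: B1 = {2, 3}  B2 = {3, 5}  B3 = {3, 4}  B4 = {1, 3}
Tree: B1–B2, B2–B3, B3–B4
Each bag holds 2 vertices, so the decomposition has width 1, which upper-bounds the treewidth. Any graph with an edge has treewidth ≥ 1, and G has the edge 3–2. Hence tw(G) = 1 exactly.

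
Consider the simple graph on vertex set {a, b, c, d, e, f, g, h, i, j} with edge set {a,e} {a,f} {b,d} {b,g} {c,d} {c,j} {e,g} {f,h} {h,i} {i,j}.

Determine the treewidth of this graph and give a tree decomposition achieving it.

Treewidth 2.
One optimal decomposition is:
Bags: B1 = {h, i, j}  B2 = {c, h, j}  B3 = {c, d, h}  B4 = {b, d, h}  B5 = {b, g, h}  B6 = {e, g, h}  B7 = {a, e, h}  B8 = {a, f, h}
Tree: B1–B2, B2–B3, B3–B4, B4–B5, B5–B6, B6–B7, B7–B8

Each bag holds 3 vertices, so the decomposition has width 2, which upper-bounds the treewidth. For the lower bound, G contains the cycle h–i–j–c–d–b–g–e–a–f–h, so G is not a forest; only forests have treewidth ≤ 1, hence tw(G) ≥ 2. Combining the bounds, tw(G) = 2.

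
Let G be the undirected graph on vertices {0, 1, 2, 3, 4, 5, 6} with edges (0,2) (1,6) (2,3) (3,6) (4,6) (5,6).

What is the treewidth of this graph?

1

A width-1 tree decomposition is:
Bags: B1 = {3, 6}  B2 = {4, 6}  B3 = {5, 6}  B4 = {2, 3}  B5 = {0, 2}  B6 = {1, 6}
Tree: B1–B2, B1–B3, B1–B4, B4–B5, B1–B6
Every bag has size at most 2, so the width is 2 − 1 = 1 and tw(G) ≤ 1. G has an edge, so its treewidth is at least 1. Combining the bounds, tw(G) = 1.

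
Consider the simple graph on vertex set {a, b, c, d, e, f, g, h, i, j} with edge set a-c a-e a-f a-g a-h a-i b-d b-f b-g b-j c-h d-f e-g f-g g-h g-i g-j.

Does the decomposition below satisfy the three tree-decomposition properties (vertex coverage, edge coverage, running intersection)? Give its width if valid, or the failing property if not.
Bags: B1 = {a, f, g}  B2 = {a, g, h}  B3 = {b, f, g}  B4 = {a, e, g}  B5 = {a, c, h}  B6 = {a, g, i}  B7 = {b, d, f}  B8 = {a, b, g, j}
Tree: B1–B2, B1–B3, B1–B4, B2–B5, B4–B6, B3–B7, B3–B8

No — bags containing vertex a are not connected in the tree.

A tree decomposition must satisfy three properties: every vertex lies in some bag; for every edge, both endpoints lie together in some bag; and for every vertex, the bags containing it form a connected subtree. Here bags containing vertex a are not connected in the tree, so the decomposition is invalid.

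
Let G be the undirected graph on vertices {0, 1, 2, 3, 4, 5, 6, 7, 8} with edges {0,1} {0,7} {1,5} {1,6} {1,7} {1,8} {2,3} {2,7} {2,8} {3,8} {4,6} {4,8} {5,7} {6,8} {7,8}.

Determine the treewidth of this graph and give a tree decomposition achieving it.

Treewidth 2.
One optimal decomposition is:
Bags: B1 = {1, 5, 7}  B2 = {0, 1, 7}  B3 = {1, 7, 8}  B4 = {1, 6, 8}  B5 = {2, 7, 8}  B6 = {4, 6, 8}  B7 = {2, 3, 8}
Tree: B1–B2, B1–B3, B3–B4, B3–B5, B4–B6, B5–B7

Every bag has size at most 3, so the width is 3 − 1 = 2 and tw(G) ≤ 2. For the lower bound, the 3 vertices {0, 1, 7} are pairwise adjacent, and any tree decomposition puts a clique entirely inside one bag — forcing width ≥ 2. Combining the bounds, tw(G) = 2.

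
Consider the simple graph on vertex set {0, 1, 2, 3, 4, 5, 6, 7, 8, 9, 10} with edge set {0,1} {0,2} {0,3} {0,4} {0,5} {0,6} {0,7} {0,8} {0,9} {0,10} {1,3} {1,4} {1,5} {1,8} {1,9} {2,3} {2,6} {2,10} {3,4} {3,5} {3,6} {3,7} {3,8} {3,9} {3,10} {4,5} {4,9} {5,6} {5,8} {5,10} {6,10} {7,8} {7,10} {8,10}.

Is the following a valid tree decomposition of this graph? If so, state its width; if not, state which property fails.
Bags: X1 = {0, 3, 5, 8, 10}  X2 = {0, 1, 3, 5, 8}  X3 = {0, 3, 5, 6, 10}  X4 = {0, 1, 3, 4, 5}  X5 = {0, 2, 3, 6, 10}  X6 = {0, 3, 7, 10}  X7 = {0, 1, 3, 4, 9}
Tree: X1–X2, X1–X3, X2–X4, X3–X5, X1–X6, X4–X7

A tree decomposition must satisfy three properties: every vertex lies in some bag; for every edge, both endpoints lie together in some bag; and for every vertex, the bags containing it form a connected subtree. Here edge (8,7) lies in no bag, so the decomposition is invalid.

No — edge (8,7) lies in no bag.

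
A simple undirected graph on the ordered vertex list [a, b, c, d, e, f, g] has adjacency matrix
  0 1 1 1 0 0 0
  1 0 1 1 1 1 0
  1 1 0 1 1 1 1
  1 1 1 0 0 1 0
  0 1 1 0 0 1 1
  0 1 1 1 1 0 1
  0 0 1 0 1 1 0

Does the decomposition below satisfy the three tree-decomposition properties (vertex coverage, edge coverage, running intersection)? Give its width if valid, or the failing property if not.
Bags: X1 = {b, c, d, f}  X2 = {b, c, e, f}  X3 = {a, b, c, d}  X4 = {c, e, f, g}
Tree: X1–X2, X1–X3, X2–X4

Yes; width 3.

Checking the three conditions: (i) the bags cover all of {a, b, c, d, e, f, g}; (ii) for each edge, some bag contains both endpoints; (iii) the bags containing any fixed vertex form a subtree. All hold, so the decomposition is valid with width 4 − 1 = 3.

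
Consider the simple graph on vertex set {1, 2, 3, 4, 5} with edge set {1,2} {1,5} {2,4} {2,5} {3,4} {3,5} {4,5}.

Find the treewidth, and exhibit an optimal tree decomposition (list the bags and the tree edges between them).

Treewidth 2.
Bags: B1 = {2, 4, 5}  B2 = {1, 2, 5}  B3 = {3, 4, 5}
Tree: B1–B2, B1–B3

Each bag holds 3 vertices, so the decomposition has width 2, which upper-bounds the treewidth. Conversely, {1, 2, 5} is a clique of size 3, and the vertices of any clique must share a bag in every tree decomposition; so some bag has ≥ 3 vertices and tw(G) ≥ 2. Hence tw(G) = 2 exactly.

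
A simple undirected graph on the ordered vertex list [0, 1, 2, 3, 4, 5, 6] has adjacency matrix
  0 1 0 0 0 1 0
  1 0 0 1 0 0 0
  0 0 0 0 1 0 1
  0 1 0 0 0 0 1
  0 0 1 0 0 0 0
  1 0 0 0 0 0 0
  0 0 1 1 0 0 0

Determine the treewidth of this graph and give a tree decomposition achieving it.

Treewidth 1.
Bags: B1 = {0, 5}  B2 = {0, 1}  B3 = {1, 3}  B4 = {3, 6}  B5 = {2, 6}  B6 = {2, 4}
Tree: B1–B2, B2–B3, B3–B4, B4–B5, B5–B6

The largest bag has 2 vertices, giving width 1; this decomposition certifies tw(G) ≤ 1. G has an edge, so its treewidth is at least 1. Hence tw(G) = 1 exactly.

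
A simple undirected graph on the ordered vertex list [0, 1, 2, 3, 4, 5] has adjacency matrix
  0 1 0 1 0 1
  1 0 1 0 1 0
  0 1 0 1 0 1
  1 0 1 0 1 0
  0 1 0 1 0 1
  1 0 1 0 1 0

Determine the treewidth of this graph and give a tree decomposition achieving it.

Every bag has size at most 4, so the width is 4 − 1 = 3 and tw(G) ≤ 3. For the lower bound: the 4 vertex sets {0,3}, {4,5}, {1}, {2} are disjoint, each induces a connected subgraph, and every pair is joined by at least one edge of G. Contracting each set to a single vertex therefore yields K_{4} as a minor, and since treewidth is minor-monotone, tw(G) ≥ tw(K_{4}) = 3. Therefore the treewidth is 3.

Treewidth 3.
One optimal decomposition is:
Bags: B1 = {0, 1, 3, 5}  B2 = {1, 3, 4, 5}  B3 = {1, 2, 3, 5}
Tree: B1–B2, B2–B3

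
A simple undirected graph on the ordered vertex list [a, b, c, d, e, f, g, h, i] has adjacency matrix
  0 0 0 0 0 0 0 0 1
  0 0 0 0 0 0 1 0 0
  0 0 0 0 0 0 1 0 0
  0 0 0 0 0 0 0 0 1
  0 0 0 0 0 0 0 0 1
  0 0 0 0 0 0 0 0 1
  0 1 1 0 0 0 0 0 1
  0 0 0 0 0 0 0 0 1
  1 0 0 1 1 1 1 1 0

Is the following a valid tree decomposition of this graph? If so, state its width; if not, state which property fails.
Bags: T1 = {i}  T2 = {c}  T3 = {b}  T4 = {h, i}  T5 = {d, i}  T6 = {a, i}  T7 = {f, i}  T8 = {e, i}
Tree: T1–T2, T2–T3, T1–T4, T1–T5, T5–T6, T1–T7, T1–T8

A tree decomposition must satisfy three properties: every vertex lies in some bag; for every edge, both endpoints lie together in some bag; and for every vertex, the bags containing it form a connected subtree. Here vertex g appears in no bag, so the decomposition is invalid.

No — vertex g appears in no bag.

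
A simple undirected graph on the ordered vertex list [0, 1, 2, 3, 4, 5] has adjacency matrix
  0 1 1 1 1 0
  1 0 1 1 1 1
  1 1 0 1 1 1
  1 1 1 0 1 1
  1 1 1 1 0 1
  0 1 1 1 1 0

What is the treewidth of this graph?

A width-4 tree decomposition is:
Bags: B1 = {1, 2, 3, 4, 5}  B2 = {0, 1, 2, 3, 4}
Tree: B1–B2
The largest bag has 5 vertices, giving width 4; this decomposition certifies tw(G) ≤ 4. On the other hand G contains the 5-clique {0, 1, 2, 3, 4}. A clique must lie in a single bag of any decomposition, so no decomposition can have width below 4. Hence tw(G) = 4 exactly.

4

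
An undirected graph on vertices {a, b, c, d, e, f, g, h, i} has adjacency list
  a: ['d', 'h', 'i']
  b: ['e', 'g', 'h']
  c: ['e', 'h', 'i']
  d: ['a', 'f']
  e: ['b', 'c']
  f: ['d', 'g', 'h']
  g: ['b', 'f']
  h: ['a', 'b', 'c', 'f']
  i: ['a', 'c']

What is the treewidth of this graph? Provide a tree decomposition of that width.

Each bag holds 4 vertices, so the decomposition has width 3, which upper-bounds the treewidth. For the lower bound: the 4 vertex sets {b,e,g}, {f}, {h}, {a,c,d,i} are disjoint, each induces a connected subgraph, and every pair is joined by at least one edge of G. Contracting each set to a single vertex therefore yields K_{4} as a minor, and since treewidth is minor-monotone, tw(G) ≥ tw(K_{4}) = 3. Therefore the treewidth is 3.

Treewidth 3.
Bags: B1 = {b, e, f, g}  B2 = {b, e, f, h}  B3 = {c, e, f, h}  B4 = {c, d, f, h}  B5 = {a, c, d, h}  B6 = {a, c, d, i}
Tree: B1–B2, B2–B3, B3–B4, B4–B5, B5–B6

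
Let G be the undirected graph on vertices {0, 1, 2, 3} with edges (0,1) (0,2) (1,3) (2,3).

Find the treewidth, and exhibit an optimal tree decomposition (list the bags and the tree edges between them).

Treewidth 2.
One optimal decomposition is:
Bags: B1 = {1, 2, 3}  B2 = {0, 1, 2}
Tree: B1–B2

Every bag has size at most 3, so the width is 3 − 1 = 2 and tw(G) ≤ 2. For the lower bound, G contains the cycle 1–3–2–0–1, so G is not a forest; only forests have treewidth ≤ 1, hence tw(G) ≥ 2. Therefore the treewidth is 2.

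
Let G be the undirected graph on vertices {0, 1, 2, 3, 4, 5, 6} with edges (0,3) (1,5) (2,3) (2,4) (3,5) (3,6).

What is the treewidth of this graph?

1

A width-1 tree decomposition is:
Bags: B1 = {2, 3}  B2 = {3, 5}  B3 = {0, 3}  B4 = {3, 6}  B5 = {2, 4}  B6 = {1, 5}
Tree: B1–B2, B1–B3, B2–B4, B1–B5, B2–B6
Every bag has size at most 2, so the width is 2 − 1 = 1 and tw(G) ≤ 1. Since G has at least one edge (e.g. 3–2), it is not an edgeless graph, so tw(G) ≥ 1. Hence tw(G) = 1 exactly.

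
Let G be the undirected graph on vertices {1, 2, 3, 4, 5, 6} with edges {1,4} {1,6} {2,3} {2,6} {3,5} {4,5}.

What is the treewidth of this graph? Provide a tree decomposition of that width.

Each bag holds 3 vertices, so the decomposition has width 2, which upper-bounds the treewidth. Since 3–5–4–1–6–2–3 is a cycle in G, G is not acyclic. Forests are exactly the graphs of treewidth ≤ 1, so tw(G) ≥ 2. Hence tw(G) = 2 exactly.

Treewidth 2.
One such decomposition:
Bags: B1 = {3, 4, 5}  B2 = {1, 3, 4}  B3 = {1, 3, 6}  B4 = {2, 3, 6}
Tree: B1–B2, B2–B3, B3–B4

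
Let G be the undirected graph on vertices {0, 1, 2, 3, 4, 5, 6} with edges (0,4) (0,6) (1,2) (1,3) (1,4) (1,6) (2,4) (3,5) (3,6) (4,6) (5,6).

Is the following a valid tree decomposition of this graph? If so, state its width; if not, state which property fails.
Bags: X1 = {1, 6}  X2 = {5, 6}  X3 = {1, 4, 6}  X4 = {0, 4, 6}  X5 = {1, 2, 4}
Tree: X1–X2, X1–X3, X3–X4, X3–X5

A tree decomposition must satisfy three properties: every vertex lies in some bag; for every edge, both endpoints lie together in some bag; and for every vertex, the bags containing it form a connected subtree. Here vertex 3 appears in no bag, so the decomposition is invalid.

No — vertex 3 appears in no bag.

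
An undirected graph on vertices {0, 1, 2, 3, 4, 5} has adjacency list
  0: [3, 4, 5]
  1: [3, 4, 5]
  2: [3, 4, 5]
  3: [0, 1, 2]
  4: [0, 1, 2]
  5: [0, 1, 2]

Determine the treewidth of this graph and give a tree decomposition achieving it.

Treewidth 3.
Bags: B1 = {0, 1, 2, 3}  B2 = {0, 1, 2, 4}  B3 = {0, 1, 2, 5}
Tree: B1–B2, B2–B3

The largest bag has 4 vertices, giving width 3; this decomposition certifies tw(G) ≤ 3. For the lower bound: the 4 vertex sets {2,3}, {0,4}, {1}, {5} are disjoint, each induces a connected subgraph, and every pair is joined by at least one edge of G. Contracting each set to a single vertex therefore yields K_{4} as a minor, and since treewidth is minor-monotone, tw(G) ≥ tw(K_{4}) = 3. Hence tw(G) = 3 exactly.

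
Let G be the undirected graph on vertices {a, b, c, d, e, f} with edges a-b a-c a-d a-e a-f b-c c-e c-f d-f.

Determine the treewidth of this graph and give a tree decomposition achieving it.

Treewidth 2.
One such decomposition:
Bags: B1 = {a, c, f}  B2 = {a, d, f}  B3 = {a, b, c}  B4 = {a, c, e}
Tree: B1–B2, B1–B3, B1–B4

Every bag has size at most 3, so the width is 3 − 1 = 2 and tw(G) ≤ 2. Conversely, {a, d, f} is a clique of size 3, and the vertices of any clique must share a bag in every tree decomposition; so some bag has ≥ 3 vertices and tw(G) ≥ 2. Hence tw(G) = 2 exactly.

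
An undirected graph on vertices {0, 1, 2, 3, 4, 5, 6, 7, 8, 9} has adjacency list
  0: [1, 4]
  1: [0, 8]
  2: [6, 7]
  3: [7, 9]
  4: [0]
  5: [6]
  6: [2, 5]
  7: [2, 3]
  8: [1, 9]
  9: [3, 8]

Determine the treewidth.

1

A width-1 tree decomposition is:
Bags: B1 = {5, 6}  B2 = {2, 6}  B3 = {2, 7}  B4 = {3, 7}  B5 = {3, 9}  B6 = {8, 9}  B7 = {1, 8}  B8 = {0, 1}  B9 = {0, 4}
Tree: B1–B2, B2–B3, B3–B4, B4–B5, B5–B6, B6–B7, B7–B8, B8–B9
The largest bag has 2 vertices, giving width 1; this decomposition certifies tw(G) ≤ 1. G has an edge, so its treewidth is at least 1. Therefore the treewidth is 1.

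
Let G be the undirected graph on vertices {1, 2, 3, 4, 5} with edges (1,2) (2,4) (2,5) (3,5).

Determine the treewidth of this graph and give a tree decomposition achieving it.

Treewidth 1.
One optimal decomposition is:
Bags: B1 = {2, 5}  B2 = {1, 2}  B3 = {3, 5}  B4 = {2, 4}
Tree: B1–B2, B1–B3, B2–B4

Every bag has size at most 2, so the width is 2 − 1 = 1 and tw(G) ≤ 1. Any graph with an edge has treewidth ≥ 1, and G has the edge 5–2. Hence tw(G) = 1 exactly.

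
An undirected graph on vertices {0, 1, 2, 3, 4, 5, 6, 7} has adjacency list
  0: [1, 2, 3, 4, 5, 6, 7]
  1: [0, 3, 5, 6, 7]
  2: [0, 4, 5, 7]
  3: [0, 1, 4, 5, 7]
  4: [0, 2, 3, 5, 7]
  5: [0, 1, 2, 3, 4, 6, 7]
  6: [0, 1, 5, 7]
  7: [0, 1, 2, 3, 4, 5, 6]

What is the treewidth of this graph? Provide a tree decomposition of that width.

The largest bag has 5 vertices, giving width 4; this decomposition certifies tw(G) ≤ 4. On the other hand G contains the 5-clique {0, 1, 3, 5, 7}. A clique must lie in a single bag of any decomposition, so no decomposition can have width below 4. Hence tw(G) = 4 exactly.

Treewidth 4.
One such decomposition:
Bags: B1 = {0, 3, 4, 5, 7}  B2 = {0, 2, 4, 5, 7}  B3 = {0, 1, 3, 5, 7}  B4 = {0, 1, 5, 6, 7}
Tree: B1–B2, B1–B3, B3–B4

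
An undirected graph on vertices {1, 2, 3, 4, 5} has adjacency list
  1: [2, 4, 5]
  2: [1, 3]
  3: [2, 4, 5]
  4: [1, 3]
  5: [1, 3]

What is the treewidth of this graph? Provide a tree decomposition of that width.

Every bag has size at most 3, so the width is 3 − 1 = 2 and tw(G) ≤ 2. Since 2–1–4–3–2 is a cycle in G, G is not acyclic. Forests are exactly the graphs of treewidth ≤ 1, so tw(G) ≥ 2. The upper and lower bounds meet at 2, so that is the treewidth.

Treewidth 2.
One optimal decomposition is:
Bags: B1 = {1, 2, 3}  B2 = {1, 3, 4}  B3 = {1, 3, 5}
Tree: B1–B2, B2–B3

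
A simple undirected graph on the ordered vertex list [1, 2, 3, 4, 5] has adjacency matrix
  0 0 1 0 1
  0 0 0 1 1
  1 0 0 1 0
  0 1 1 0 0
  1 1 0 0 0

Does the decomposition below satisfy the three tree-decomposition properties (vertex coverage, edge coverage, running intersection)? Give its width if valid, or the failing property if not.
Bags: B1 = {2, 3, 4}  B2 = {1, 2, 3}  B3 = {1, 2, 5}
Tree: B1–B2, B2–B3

Yes; width 2.

Vertex coverage: the bags together contain {1, 2, 3, 4, 5}, the full vertex set. Edge coverage: each edge of G has both endpoints in at least one bag. Running intersection: for every vertex, the bags containing it form a connected subtree. All three properties hold, so this is a valid tree decomposition of width max|bag| − 1 = 2, and hence tw(G) ≤ 2.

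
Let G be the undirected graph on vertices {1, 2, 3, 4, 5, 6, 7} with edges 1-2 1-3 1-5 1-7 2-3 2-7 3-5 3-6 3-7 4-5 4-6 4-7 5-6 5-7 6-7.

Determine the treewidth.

3

A width-3 tree decomposition is:
Bags: B1 = {1, 2, 3, 7}  B2 = {1, 3, 5, 7}  B3 = {3, 5, 6, 7}  B4 = {4, 5, 6, 7}
Tree: B1–B2, B2–B3, B3–B4
The largest bag has 4 vertices, giving width 3; this decomposition certifies tw(G) ≤ 3. For the lower bound, the 4 vertices {1, 2, 3, 7} are pairwise adjacent, and any tree decomposition puts a clique entirely inside one bag — forcing width ≥ 3. Combining the bounds, tw(G) = 3.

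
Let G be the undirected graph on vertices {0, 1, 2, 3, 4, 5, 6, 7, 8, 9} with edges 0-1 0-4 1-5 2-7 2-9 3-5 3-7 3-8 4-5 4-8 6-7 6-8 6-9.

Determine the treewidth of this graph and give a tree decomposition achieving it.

Every bag has size at most 3, so the width is 3 − 1 = 2 and tw(G) ≤ 2. For the lower bound, G contains the cycle 0–1–5–4–0, so G is not a forest; only forests have treewidth ≤ 1, hence tw(G) ≥ 2. The upper and lower bounds meet at 2, so that is the treewidth.

Treewidth 2.
One optimal decomposition is:
Bags: B1 = {0, 1, 4}  B2 = {1, 4, 5}  B3 = {4, 5, 8}  B4 = {3, 5, 8}  B5 = {3, 6, 8}  B6 = {3, 6, 7}  B7 = {6, 7, 9}  B8 = {2, 7, 9}
Tree: B1–B2, B2–B3, B3–B4, B4–B5, B5–B6, B6–B7, B7–B8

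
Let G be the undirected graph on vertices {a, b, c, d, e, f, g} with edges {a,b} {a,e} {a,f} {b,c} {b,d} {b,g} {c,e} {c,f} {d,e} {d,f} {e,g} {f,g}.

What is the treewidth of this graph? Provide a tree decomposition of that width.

Treewidth 3.
Bags: B1 = {b, e, f, g}  B2 = {b, d, e, f}  B3 = {b, c, e, f}  B4 = {a, b, e, f}
Tree: B1–B2, B2–B3, B3–B4

Every bag has size at most 4, so the width is 4 − 1 = 3 and tw(G) ≤ 3. For the lower bound: the 4 vertex sets {b,g}, {d,e}, {f}, {c} are disjoint, each induces a connected subgraph, and every pair is joined by at least one edge of G. Contracting each set to a single vertex therefore yields K_{4} as a minor, and since treewidth is minor-monotone, tw(G) ≥ tw(K_{4}) = 3. Therefore the treewidth is 3.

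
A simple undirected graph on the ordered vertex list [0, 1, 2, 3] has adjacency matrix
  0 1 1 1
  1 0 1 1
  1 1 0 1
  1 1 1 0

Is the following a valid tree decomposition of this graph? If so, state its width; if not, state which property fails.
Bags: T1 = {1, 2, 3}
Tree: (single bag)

No — vertex 0 appears in no bag.

A tree decomposition must satisfy three properties: every vertex lies in some bag; for every edge, both endpoints lie together in some bag; and for every vertex, the bags containing it form a connected subtree. Here vertex 0 appears in no bag, so the decomposition is invalid.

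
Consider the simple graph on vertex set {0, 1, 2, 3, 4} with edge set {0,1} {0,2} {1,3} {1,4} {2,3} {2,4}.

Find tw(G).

2

A width-2 tree decomposition is:
Bags: B1 = {0, 1, 2}  B2 = {1, 2, 4}  B3 = {1, 2, 3}
Tree: B1–B2, B2–B3
Every bag has size at most 3, so the width is 3 − 1 = 2 and tw(G) ≤ 2. Since 2–0–1–4–2 is a cycle in G, G is not acyclic. Forests are exactly the graphs of treewidth ≤ 1, so tw(G) ≥ 2. The upper and lower bounds meet at 2, so that is the treewidth.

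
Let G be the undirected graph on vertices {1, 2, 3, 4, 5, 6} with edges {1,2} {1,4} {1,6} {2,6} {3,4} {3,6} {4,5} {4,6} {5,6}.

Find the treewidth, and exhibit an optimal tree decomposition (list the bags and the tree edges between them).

Treewidth 2.
Bags: B1 = {1, 4, 6}  B2 = {1, 2, 6}  B3 = {4, 5, 6}  B4 = {3, 4, 6}
Tree: B1–B2, B1–B3, B3–B4

Every bag has size at most 3, so the width is 3 − 1 = 2 and tw(G) ≤ 2. Conversely, {1, 2, 6} is a clique of size 3, and the vertices of any clique must share a bag in every tree decomposition; so some bag has ≥ 3 vertices and tw(G) ≥ 2. Combining the bounds, tw(G) = 2.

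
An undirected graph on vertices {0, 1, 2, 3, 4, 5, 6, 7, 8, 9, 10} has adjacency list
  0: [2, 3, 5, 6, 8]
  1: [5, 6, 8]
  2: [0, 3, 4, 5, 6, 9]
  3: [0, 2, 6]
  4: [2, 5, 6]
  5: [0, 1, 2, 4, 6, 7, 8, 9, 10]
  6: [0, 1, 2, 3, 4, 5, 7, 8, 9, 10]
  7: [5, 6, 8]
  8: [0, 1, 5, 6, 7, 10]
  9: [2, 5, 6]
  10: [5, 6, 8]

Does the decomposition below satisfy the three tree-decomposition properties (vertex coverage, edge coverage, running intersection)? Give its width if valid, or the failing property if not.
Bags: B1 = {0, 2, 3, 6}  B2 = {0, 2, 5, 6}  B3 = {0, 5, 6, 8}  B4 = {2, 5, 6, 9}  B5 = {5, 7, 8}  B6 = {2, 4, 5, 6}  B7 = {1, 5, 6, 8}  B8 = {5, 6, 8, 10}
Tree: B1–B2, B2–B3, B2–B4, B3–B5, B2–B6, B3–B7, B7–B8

A tree decomposition must satisfy three properties: every vertex lies in some bag; for every edge, both endpoints lie together in some bag; and for every vertex, the bags containing it form a connected subtree. Here edge (6,7) lies in no bag, so the decomposition is invalid.

No — edge (6,7) lies in no bag.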